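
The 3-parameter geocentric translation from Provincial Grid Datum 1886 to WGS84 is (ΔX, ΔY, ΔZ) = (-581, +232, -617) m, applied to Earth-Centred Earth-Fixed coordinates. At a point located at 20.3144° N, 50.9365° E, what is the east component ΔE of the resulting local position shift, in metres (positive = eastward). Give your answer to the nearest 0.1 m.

ΔE = 597.3 m

At φ = 20.3144°, λ = 50.9365°: sin φ = 0.347171, cos φ = 0.937802, sin λ = 0.776448, cos λ = 0.630181.
ΔE = −sin λ·ΔX + cos λ·ΔY = −(0.776448)·(-581) + (0.630181)·(232) = 597.32 m.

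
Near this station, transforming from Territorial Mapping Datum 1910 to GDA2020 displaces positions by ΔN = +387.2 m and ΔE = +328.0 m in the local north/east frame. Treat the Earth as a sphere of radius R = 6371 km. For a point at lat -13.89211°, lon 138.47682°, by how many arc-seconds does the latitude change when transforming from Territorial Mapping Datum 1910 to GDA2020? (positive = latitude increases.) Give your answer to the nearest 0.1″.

On a sphere of radius R, 1 rad of latitude = R, so Δφ = ΔN / R = 387.2 / 6371000 = 6.0775e-05 rad = 12.536″.

Δφ = 12.5″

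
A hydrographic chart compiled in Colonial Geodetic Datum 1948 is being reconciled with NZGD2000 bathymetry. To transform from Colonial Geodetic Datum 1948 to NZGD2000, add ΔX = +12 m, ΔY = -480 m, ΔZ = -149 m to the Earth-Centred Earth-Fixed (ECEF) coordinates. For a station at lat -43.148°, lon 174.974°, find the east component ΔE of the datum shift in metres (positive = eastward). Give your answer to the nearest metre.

The local east axis at (φ, λ) is (−sin λ, cos λ, 0), so ΔE = −sin(174.974°)·12 + cos(174.974°)·(-480) = 477.10 m.

ΔE = 477 m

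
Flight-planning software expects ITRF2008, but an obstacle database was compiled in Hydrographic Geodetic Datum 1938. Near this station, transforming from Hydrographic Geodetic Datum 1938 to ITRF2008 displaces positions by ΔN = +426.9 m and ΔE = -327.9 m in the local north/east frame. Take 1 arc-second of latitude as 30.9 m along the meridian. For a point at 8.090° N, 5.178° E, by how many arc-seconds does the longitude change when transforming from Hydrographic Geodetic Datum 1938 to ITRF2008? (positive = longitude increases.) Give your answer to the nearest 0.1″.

At latitude 8.090°, cos φ = 0.990048.
1″ of longitude at this latitude = 30.90 × cos φ = 30.5925 m, so Δλ = -327.9 / 30.5925 = -10.718″.

Δλ = -10.7″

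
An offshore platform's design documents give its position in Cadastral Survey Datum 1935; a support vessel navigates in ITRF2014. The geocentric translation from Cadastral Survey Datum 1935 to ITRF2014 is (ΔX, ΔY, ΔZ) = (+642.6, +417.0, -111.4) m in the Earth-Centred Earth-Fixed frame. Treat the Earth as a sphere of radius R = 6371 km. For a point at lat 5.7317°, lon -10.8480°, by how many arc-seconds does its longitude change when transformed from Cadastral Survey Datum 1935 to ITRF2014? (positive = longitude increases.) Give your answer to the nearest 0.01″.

sin φ = 0.099870, cos φ = 0.995000, sin λ = -0.188204, cos λ = 0.982130.
East component: ΔE = −sin λ·ΔX + cos λ·ΔY = −(-0.188204)(642.6) + (0.982130)(417.0) = 530.49 m.
1° of latitude spans πR/180 = 111195 m; at latitude φ, 1° of longitude spans that × cos φ = 110639.0 m, so Δλ = 530.49 / 110639.0 × 3600 = 17.261″.

Δλ = 17.26″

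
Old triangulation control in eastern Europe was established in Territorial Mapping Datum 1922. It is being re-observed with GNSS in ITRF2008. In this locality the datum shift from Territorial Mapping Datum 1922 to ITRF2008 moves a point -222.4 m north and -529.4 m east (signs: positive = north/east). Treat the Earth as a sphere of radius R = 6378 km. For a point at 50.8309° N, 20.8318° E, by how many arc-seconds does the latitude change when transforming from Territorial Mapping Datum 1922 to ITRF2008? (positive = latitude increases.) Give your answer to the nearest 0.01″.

On a sphere of radius R, 1 rad of latitude = R, so Δφ = ΔN / R = -222.4 / 6378000 = -3.4870e-05 rad = -7.192″.

Δφ = -7.19″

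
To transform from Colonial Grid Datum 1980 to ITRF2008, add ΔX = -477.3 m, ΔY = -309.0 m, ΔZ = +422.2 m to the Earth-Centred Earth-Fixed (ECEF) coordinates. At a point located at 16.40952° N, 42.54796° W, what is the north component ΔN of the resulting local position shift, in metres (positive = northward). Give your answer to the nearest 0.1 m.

The local north axis is (−sin φ cos λ, −sin φ sin λ, cos φ), giving ΔN = 99.336 − 59.028 + 405.003 = 445.31 m.

ΔN = 445.3 m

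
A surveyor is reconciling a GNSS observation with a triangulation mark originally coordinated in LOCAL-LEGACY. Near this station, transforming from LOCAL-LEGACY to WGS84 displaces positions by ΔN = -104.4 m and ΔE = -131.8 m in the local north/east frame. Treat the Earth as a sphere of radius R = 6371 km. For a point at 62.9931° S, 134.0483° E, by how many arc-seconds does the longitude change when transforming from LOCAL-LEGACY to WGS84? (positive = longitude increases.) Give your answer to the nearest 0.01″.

Δλ = -9.40″

At latitude -62.9931°, cos φ = 0.454098.
One radian of longitude at latitude φ spans R cos φ, so Δλ = ΔE / (R cos φ) = -131.8 / (6371000 × 0.454098) = -4.5557e-05 rad = -9.397″.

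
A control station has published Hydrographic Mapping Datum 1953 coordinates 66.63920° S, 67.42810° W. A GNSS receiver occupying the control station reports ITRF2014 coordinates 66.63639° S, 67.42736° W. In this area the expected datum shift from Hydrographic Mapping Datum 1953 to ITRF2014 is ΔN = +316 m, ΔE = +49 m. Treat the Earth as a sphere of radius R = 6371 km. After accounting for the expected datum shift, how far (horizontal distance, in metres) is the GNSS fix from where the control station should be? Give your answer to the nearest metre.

Observed coordinate differences: Δφ = +0.00281°, Δλ = +0.00074°.
Converting to metres (1° lat = 111195 m, cos φ = 0.396520): observed ΔN = 312.5 m, observed ΔE = 32.6 m.
Subtracting the expected shift leaves a residual of 312.5 − (316) = -3.5 m north and 32.6 − (49) = -16.4 m east.
Residual distance = √((-3.5)² + (-16.4)²) = 16.8 m.

17 m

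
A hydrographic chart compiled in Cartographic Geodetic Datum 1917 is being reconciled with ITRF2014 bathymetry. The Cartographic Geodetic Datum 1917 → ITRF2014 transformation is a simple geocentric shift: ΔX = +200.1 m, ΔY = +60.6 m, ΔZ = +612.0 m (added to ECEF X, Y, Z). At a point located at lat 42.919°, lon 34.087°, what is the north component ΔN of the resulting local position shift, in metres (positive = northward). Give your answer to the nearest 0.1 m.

At φ = 42.919°, λ = 34.087°: sin φ = 0.680964, cos φ = 0.732317, sin λ = 0.560451, cos λ = 0.828188.
ΔN = −sin φ cos λ·ΔX − sin φ sin λ·ΔY + cos φ·ΔZ = −(0.680964)(0.828188)(200.1) − (0.680964)(0.560451)(60.6) + (0.732317)(612.0) = 312.20 m.

ΔN = 312.2 m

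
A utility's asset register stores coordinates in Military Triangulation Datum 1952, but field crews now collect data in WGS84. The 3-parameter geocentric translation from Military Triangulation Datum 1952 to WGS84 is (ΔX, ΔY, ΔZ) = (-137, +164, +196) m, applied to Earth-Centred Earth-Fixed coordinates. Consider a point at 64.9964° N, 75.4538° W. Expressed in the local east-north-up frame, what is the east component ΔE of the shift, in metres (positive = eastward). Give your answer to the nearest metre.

ΔE = -91 m

At φ = 64.9964°, λ = -75.4538°: sin φ = 0.906281, cos φ = 0.422675, sin λ = -0.967945, cos λ = 0.251161.
ΔE = −sin λ·ΔX + cos λ·ΔY = −(-0.967945)·(-137) + (0.251161)·(164) = -91.42 m.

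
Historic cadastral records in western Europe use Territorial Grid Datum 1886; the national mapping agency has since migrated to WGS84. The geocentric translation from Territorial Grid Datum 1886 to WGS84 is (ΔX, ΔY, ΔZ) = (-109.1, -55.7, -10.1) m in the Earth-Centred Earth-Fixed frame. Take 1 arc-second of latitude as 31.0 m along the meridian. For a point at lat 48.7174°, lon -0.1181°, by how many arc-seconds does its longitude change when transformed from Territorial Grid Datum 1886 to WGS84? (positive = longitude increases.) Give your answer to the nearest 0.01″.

Δλ = -2.73″

sin φ = 0.751465, cos φ = 0.659773, sin λ = -0.002061, cos λ = 0.999998.
East component: ΔE = −sin λ·ΔX + cos λ·ΔY = −(-0.002061)(-109.1) + (0.999998)(-55.7) = -55.92 m.
1° of latitude spans 3600 × 31.00 = 111600 m; at latitude φ, 1° of longitude spans that × cos φ = 73630.7 m, so Δλ = -55.92 / 73630.7 × 3600 = -2.734″.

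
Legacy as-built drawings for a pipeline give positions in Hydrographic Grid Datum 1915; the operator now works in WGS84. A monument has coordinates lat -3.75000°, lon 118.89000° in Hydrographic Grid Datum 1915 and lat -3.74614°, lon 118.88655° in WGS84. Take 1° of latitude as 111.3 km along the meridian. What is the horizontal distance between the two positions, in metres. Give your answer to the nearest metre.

Δφ = -3.74614° − -3.75000° = +0.00386°; Δλ = 118.88655° − 118.89000° = -0.00345°.
ΔN = Δφ × 111300 = 429.6 m; ΔE = Δλ × 111300 × cos(-3.75000°) = -0.00345 × 111300 × 0.997859 = -383.2 m.
Distance = √(ΔE² + ΔN²) = √((-383.2)² + 429.6²) = 575.7 m.

576 m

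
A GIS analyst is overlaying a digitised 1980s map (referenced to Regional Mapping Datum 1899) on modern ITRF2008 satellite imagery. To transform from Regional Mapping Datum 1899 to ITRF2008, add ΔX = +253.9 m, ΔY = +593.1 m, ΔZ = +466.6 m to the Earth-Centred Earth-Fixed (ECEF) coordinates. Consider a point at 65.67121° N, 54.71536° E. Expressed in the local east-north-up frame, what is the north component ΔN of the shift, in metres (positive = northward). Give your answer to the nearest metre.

ΔN = -383 m

The local north axis is (−sin φ cos λ, −sin φ sin λ, cos φ), giving ΔN = -133.638 − 441.149 + 192.226 = -382.56 m.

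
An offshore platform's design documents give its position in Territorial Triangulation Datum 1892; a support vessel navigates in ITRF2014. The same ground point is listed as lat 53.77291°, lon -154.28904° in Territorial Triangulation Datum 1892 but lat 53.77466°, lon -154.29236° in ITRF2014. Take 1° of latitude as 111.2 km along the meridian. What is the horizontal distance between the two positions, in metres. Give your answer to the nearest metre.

Δφ = 53.77466° − 53.77291° = +0.00175°; Δλ = -154.29236° − -154.28904° = -0.00332°.
ΔN = Δφ × 111200 = 194.6 m; ΔE = Δλ × 111200 × cos(53.77291°) = -0.00332 × 111200 × 0.590987 = -218.2 m.
Distance = √(ΔE² + ΔN²) = √((-218.2)² + 194.6²) = 292.4 m.

292 m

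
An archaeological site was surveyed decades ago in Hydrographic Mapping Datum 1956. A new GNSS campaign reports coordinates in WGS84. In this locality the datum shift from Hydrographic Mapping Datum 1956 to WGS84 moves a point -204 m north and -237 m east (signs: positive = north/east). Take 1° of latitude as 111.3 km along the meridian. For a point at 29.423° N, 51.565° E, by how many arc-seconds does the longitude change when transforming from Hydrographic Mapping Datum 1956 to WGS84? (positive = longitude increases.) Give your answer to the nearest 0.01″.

Δλ = -8.80″

At latitude 29.423°, cos φ = 0.871017.
1° of longitude at this latitude = 111.3 × cos φ = 96.94 km, so Δλ = -237.0 / 96944.2 = -0.0024447° = -8.801″.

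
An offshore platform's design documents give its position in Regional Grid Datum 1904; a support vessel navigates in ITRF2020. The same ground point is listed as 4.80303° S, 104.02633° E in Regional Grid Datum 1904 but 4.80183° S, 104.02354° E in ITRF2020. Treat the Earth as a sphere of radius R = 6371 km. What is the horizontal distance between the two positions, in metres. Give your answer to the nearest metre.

337 m

Δφ = -4.80183° − -4.80303° = +0.00120°; Δλ = 104.02354° − 104.02633° = -0.00279°.
1° along a meridian = πR/180 = 111195 m.
ΔN = Δφ × 111195 = 133.4 m; ΔE = Δλ × 111195 × cos(-4.80303°) = -0.00279 × 111195 × 0.996488 = -309.1 m.
Distance = √(ΔE² + ΔN²) = √((-309.1)² + 133.4²) = 336.7 m.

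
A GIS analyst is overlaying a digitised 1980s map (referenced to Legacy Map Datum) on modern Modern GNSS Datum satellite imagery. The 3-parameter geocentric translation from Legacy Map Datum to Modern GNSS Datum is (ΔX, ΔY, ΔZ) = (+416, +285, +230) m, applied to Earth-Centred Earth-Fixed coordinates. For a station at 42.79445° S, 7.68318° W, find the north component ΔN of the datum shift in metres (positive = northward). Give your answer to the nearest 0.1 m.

The local north axis is (−sin φ cos λ, −sin φ sin λ, cos φ), giving ΔN = 280.081 − 25.886 + 168.773 = 422.97 m.

ΔN = 423.0 m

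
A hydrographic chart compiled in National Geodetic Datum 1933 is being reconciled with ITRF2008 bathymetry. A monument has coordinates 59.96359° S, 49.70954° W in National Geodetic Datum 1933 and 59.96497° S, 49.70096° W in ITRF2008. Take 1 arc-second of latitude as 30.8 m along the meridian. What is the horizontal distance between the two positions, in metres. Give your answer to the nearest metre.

500 m

Δφ = -59.96497° − -59.96359° = -0.00138°; Δλ = -49.70096° − -49.70954° = +0.00858°.
1° of latitude = 3600 × 30.80 = 110880 m.
ΔN = Δφ × 110880 = -153.0 m; ΔE = Δλ × 110880 × cos(-59.96359°) = +0.00858 × 110880 × 0.500550 = 476.2 m.
Distance = √(ΔE² + ΔN²) = √(476.2² + (-153.0)²) = 500.2 m.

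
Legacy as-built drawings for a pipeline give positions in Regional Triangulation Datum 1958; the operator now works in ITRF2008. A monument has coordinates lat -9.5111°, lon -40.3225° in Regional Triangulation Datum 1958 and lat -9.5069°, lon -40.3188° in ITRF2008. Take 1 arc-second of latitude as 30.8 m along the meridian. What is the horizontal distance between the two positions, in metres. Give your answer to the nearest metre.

Δφ = -9.5069° − -9.5111° = +0.0042°; Δλ = -40.3188° − -40.3225° = +0.0037°.
1° of latitude = 3600 × 30.80 = 110880 m.
ΔN = Δφ × 110880 = 465.7 m; ΔE = Δλ × 110880 × cos(-9.5111°) = +0.0037 × 110880 × 0.986254 = 404.6 m.
Distance = √(ΔE² + ΔN²) = √(404.6² + 465.7²) = 616.9 m.

617 m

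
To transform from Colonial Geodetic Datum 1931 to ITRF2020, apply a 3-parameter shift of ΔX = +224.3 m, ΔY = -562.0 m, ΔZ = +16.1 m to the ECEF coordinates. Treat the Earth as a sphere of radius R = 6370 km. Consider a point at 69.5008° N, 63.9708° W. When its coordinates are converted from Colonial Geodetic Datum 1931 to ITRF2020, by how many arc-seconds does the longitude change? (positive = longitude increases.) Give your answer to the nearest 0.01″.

sin φ = 0.936677, cos φ = 0.350194, sin λ = -0.898571, cos λ = 0.438829.
East component: ΔE = −sin λ·ΔX + cos λ·ΔY = −(-0.898571)(224.3) + (0.438829)(-562.0) = -45.07 m.
1° of latitude spans πR/180 = 111177 m; at latitude φ, 1° of longitude spans that × cos φ = 38933.7 m, so Δλ = -45.07 / 38933.7 × 3600 = -4.168″.

Δλ = -4.17″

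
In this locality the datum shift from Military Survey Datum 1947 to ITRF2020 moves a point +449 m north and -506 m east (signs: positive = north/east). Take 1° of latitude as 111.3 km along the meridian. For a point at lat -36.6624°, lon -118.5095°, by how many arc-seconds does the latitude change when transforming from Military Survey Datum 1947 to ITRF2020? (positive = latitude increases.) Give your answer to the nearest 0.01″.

Δφ = 14.52″

1° of latitude = 111.3 km, so Δφ = 449.0 / 111300 = 0.0040341° = 14.523″.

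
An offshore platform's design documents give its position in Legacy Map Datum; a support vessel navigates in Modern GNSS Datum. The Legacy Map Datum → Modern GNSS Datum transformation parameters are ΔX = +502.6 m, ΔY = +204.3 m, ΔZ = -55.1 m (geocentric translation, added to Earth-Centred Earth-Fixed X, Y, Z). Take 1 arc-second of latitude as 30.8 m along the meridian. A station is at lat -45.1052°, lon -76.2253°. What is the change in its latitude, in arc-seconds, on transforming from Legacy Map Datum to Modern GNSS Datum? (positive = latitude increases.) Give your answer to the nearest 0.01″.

Δφ = -3.07″

sin φ = -0.708404, cos φ = 0.705807, sin λ = -0.971240, cos λ = 0.238105.
North component: ΔN = −sin φ cos λ·ΔX − sin φ sin λ·ΔY + cos φ·ΔZ = −(-0.708404)(0.238105)(502.6) − (-0.708404)(-0.971240)(204.3) + (0.705807)(-55.1) = -94.68 m.
1° of latitude spans 3600 × 30.80 = 110880 m, so Δφ = -94.68 / 110880 × 3600 = -3.074″.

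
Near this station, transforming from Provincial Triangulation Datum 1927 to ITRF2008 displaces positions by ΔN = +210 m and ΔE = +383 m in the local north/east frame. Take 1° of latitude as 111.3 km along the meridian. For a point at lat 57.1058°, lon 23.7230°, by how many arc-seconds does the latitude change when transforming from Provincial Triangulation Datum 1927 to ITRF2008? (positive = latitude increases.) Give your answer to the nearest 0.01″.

1° of latitude = 111.3 km, so Δφ = 210.0 / 111300 = 0.0018868° = 6.792″.

Δφ = 6.79″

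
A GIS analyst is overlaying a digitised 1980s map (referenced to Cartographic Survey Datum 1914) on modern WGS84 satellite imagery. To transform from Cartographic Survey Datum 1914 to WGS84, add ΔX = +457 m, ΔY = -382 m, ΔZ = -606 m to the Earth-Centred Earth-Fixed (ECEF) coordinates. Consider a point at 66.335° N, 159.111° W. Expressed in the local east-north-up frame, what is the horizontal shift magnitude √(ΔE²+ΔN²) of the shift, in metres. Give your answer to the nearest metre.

The local east axis at (φ, λ) is (−sin λ, cos λ, 0), so ΔE = −sin(-159.111°)·457 + cos(-159.111°)·(-382) = 519.84 m.
The local north axis is (−sin φ cos λ, −sin φ sin λ, cos φ), giving ΔN = 391.059 − 124.752 − 243.241 = 23.07 m.
Horizontal magnitude = √(ΔE² + ΔN²) = √(519.84² + 23.07²) = 520.35 m.

520 m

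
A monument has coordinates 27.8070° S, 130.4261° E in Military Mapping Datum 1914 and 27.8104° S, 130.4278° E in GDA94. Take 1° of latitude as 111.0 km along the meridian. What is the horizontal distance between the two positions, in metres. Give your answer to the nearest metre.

413 m

Δφ = -27.8104° − -27.8070° = -0.0034°; Δλ = 130.4278° − 130.4261° = +0.0017°.
ΔN = Δφ × 111000 = -377.4 m; ΔE = Δλ × 111000 × cos(-27.8070°) = +0.0017 × 111000 × 0.884524 = 166.9 m.
Distance = √(ΔE² + ΔN²) = √(166.9² + (-377.4)²) = 412.7 m.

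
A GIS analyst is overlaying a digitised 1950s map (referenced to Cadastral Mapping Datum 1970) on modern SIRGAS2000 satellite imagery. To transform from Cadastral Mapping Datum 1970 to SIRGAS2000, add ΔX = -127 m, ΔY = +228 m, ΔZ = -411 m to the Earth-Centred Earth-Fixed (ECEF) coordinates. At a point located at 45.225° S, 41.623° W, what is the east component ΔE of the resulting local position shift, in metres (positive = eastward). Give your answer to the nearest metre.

At φ = -45.225°, λ = -41.623°: sin φ = -0.709878, cos φ = 0.704325, sin λ = -0.664226, cos λ = 0.747532.
ΔE = −sin λ·ΔX + cos λ·ΔY = −(-0.664226)·(-127) + (0.747532)·(228) = 86.08 m.

ΔE = 86 m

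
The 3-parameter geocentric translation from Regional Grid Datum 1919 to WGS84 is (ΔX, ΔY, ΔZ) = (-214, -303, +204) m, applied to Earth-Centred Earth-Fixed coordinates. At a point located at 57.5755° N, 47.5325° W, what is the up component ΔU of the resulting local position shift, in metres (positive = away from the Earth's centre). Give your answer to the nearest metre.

ΔU = 215 m

The local up (radial) axis is (cos φ cos λ, cos φ sin λ, sin φ), giving ΔU = -77.472 + 119.844 + 172.196 = 214.57 m.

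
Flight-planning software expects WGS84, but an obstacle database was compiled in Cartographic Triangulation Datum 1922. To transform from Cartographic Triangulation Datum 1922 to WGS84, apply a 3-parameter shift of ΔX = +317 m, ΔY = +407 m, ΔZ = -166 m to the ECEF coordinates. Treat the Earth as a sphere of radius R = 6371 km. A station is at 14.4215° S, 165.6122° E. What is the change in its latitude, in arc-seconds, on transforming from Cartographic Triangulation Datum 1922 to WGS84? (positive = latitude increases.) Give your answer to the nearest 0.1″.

Δφ = -6.9″

sin φ = -0.249053, cos φ = 0.968490, sin λ = 0.248484, cos λ = -0.968636.
North component: ΔN = −sin φ cos λ·ΔX − sin φ sin λ·ΔY + cos φ·ΔZ = −(-0.249053)(-0.968636)(317) − (-0.249053)(0.248484)(407) + (0.968490)(-166) = -212.06 m.
1° of latitude spans πR/180 = 111195 m, so Δφ = -212.06 / 111195 × 3600 = -6.865″.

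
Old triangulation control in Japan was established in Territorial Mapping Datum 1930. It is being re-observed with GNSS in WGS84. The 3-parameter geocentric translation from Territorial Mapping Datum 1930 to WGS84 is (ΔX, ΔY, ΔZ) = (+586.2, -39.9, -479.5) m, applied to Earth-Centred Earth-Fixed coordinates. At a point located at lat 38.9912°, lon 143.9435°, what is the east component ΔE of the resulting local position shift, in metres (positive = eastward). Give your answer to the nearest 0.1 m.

ΔE = -312.8 m

The local east axis at (φ, λ) is (−sin λ, cos λ, 0), so ΔE = −sin(143.9435°)·586.2 + cos(143.9435°)·(-39.9) = -312.77 m.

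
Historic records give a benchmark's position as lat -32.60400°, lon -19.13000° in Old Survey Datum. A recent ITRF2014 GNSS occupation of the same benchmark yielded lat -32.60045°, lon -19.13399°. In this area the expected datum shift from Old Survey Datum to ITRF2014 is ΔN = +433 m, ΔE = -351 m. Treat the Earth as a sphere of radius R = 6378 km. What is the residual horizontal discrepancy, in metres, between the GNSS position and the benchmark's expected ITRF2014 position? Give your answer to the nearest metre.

44 m

Observed coordinate differences: Δφ = +0.00355°, Δλ = -0.00399°.
Converting to metres (1° lat = 111317 m, cos φ = 0.842415): observed ΔN = 395.2 m, observed ΔE = -374.2 m.
Subtracting the expected shift leaves a residual of 395.2 − (433) = -37.8 m north and -374.2 − (-351) = -23.2 m east.
Residual distance = √((-37.8)² + (-23.2)²) = 44.4 m.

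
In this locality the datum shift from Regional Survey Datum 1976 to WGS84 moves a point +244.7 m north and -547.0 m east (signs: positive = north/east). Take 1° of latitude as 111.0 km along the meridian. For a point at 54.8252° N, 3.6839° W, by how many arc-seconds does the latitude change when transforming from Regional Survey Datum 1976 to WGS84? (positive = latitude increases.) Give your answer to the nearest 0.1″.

Δφ = 7.9″

1° of latitude = 111.0 km, so Δφ = 244.7 / 111000 = 0.0022045° = 7.936″.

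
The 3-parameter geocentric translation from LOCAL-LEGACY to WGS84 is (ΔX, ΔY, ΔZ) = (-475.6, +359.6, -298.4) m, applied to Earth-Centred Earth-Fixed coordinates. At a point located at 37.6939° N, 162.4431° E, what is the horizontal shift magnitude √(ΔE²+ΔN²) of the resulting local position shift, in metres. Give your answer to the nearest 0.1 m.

At φ = 37.6939°, λ = 162.4431°: sin φ = 0.611443, cos φ = 0.791289, sin λ = 0.301653, cos λ = -0.953418.
ΔE = −sin λ·ΔX + cos λ·ΔY = −(0.301653)·(-475.6) + (-0.953418)·(359.6) = -199.38 m.
ΔN = −sin φ cos λ·ΔX − sin φ sin λ·ΔY + cos φ·ΔZ = −(0.611443)(-0.953418)(-475.6) − (0.611443)(0.301653)(359.6) + (0.791289)(-298.4) = -579.70 m.
Horizontal magnitude = √(ΔE² + ΔN²) = √((-199.38)² + (-579.70)²) = 613.03 m.

613.0 m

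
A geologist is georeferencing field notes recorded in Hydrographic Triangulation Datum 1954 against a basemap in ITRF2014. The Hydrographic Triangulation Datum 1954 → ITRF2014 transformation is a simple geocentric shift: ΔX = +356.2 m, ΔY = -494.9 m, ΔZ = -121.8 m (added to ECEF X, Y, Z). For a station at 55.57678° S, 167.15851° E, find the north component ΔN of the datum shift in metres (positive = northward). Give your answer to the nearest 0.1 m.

ΔN = -446.1 m

At φ = -55.57678°, λ = 167.15851°: sin φ = -0.824884, cos φ = 0.565301, sin λ = 0.222255, cos λ = -0.974989.
ΔN = −sin φ cos λ·ΔX − sin φ sin λ·ΔY + cos φ·ΔZ = −(-0.824884)(-0.974989)(356.2) − (-0.824884)(0.222255)(-494.9) + (0.565301)(-121.8) = -446.06 m.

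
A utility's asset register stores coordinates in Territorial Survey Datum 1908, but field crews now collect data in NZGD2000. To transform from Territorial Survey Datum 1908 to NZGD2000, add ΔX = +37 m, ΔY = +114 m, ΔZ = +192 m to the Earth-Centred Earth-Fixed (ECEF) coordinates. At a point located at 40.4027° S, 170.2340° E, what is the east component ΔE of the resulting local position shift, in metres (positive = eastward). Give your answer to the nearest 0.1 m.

The local east axis at (φ, λ) is (−sin λ, cos λ, 0), so ΔE = −sin(170.2340°)·37 + cos(170.2340°)·114 = -118.62 m.

ΔE = -118.6 m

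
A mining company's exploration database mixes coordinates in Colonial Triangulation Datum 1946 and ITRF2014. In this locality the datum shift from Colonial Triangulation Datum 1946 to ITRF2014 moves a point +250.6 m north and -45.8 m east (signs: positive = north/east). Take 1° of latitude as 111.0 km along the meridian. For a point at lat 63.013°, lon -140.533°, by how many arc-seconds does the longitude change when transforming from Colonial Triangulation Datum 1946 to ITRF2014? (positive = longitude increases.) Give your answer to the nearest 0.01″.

At latitude 63.013°, cos φ = 0.453788.
1° of longitude at this latitude = 111.0 × cos φ = 50.37 km, so Δλ = -45.8 / 50370.5 = -0.0009093° = -3.273″.

Δλ = -3.27″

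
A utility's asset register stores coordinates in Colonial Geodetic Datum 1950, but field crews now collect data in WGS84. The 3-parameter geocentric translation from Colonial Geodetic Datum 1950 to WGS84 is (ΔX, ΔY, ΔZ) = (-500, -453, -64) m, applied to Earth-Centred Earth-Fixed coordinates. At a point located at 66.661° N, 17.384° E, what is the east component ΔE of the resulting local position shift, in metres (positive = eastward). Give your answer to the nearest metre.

ΔE = -283 m

The local east axis at (φ, λ) is (−sin λ, cos λ, 0), so ΔE = −sin(17.384°)·(-500) + cos(17.384°)·(-453) = -282.92 m.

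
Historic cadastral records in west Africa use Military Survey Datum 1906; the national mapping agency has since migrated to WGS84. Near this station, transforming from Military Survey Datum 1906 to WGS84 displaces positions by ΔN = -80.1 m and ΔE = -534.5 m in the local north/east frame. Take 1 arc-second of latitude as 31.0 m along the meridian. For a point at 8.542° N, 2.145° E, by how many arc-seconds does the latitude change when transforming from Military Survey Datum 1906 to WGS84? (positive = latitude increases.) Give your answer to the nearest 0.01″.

1″ of latitude = 31.00 m, so Δφ = -80.1 / 31.00 = -2.584″.

Δφ = -2.58″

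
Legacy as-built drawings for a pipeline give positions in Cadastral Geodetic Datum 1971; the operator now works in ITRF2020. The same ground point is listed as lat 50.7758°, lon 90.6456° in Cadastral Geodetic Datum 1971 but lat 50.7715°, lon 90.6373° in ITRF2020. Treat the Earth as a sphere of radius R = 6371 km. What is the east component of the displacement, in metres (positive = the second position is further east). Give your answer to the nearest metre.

Δφ = 50.7715° − 50.7758° = -0.0043°; Δλ = 90.6373° − 90.6456° = -0.0083°.
1° along a meridian = πR/180 = 111195 m.
ΔN = Δφ × 111195 = -478.1 m; ΔE = Δλ × 111195 × cos(50.7758°) = -0.0083 × 111195 × 0.632357 = -583.6 m.

ΔE = -584 m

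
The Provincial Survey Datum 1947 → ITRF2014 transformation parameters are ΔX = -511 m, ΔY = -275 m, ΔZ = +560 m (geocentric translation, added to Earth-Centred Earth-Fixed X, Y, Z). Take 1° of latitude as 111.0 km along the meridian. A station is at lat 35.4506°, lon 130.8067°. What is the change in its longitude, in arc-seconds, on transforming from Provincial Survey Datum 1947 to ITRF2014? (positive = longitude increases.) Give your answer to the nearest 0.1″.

Δλ = 22.6″

sin φ = 0.580001, cos φ = 0.814616, sin λ = 0.756919, cos λ = -0.653509.
East component: ΔE = −sin λ·ΔX + cos λ·ΔY = −(0.756919)(-511) + (-0.653509)(-275) = 566.50 m.
1° of latitude spans 111000 m; at latitude φ, 1° of longitude spans that × cos φ = 90422.4 m, so Δλ = 566.50 / 90422.4 × 3600 = 22.554″.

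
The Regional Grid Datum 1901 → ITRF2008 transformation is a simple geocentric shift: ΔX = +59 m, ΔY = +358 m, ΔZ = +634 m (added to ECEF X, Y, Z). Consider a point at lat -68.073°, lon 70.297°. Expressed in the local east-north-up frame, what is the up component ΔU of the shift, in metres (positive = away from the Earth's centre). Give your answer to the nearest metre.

At φ = -68.073°, λ = 70.297°: sin φ = -0.927660, cos φ = 0.373425, sin λ = 0.941453, cos λ = 0.337145.
ΔU = cos φ cos λ·ΔX + cos φ sin λ·ΔY + sin φ·ΔZ = (0.373425)(0.337145)(59) + (0.373425)(0.941453)(358) + (-0.927660)(634) = -454.85 m.

ΔU = -455 m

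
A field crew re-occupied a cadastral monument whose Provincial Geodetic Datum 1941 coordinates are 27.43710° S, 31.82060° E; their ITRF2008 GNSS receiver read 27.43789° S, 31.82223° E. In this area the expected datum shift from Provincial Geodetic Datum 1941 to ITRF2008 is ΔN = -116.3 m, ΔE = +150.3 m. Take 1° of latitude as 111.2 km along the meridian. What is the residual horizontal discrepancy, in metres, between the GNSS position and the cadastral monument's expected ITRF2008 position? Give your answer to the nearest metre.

30 m

Observed coordinate differences: Δφ = -0.00079°, Δλ = +0.00163°.
Converting to metres (1° lat = 111200 m, cos φ = 0.887517): observed ΔN = -87.8 m, observed ΔE = 160.9 m.
Subtracting the expected shift leaves a residual of -87.8 − (-116.3) = 28.5 m north and 160.9 − (150.3) = 10.6 m east.
Residual distance = √(28.5² + 10.6²) = 30.4 m.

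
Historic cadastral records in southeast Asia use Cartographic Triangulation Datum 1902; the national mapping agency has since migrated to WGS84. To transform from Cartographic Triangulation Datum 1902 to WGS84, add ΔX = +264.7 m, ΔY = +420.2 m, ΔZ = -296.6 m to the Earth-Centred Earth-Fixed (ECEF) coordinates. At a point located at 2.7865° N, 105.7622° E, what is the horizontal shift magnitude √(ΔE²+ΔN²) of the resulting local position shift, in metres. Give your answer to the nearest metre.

At φ = 2.7865°, λ = 105.7622°: sin φ = 0.048614, cos φ = 0.998818, sin λ = 0.962397, cos λ = -0.271645.
ΔE = −sin λ·ΔX + cos λ·ΔY = −(0.962397)·(264.7) + (-0.271645)·(420.2) = -368.89 m.
ΔN = −sin φ cos λ·ΔX − sin φ sin λ·ΔY + cos φ·ΔZ = −(0.048614)(-0.271645)(264.7) − (0.048614)(0.962397)(420.2) + (0.998818)(-296.6) = -312.41 m.
Horizontal magnitude = √(ΔE² + ΔN²) = √((-368.89)² + (-312.41)²) = 483.41 m.

483 m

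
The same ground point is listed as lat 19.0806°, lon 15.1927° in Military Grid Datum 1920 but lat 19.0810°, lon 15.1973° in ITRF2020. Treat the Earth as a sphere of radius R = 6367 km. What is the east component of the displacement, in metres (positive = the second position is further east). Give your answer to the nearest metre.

ΔE = 483 m

Δφ = 19.0810° − 19.0806° = +0.0004°; Δλ = 15.1973° − 15.1927° = +0.0046°.
1° along a meridian = πR/180 = 111125 m.
ΔN = Δφ × 111125 = 44.5 m; ΔE = Δλ × 111125 × cos(19.0806°) = +0.0046 × 111125 × 0.945060 = 483.1 m.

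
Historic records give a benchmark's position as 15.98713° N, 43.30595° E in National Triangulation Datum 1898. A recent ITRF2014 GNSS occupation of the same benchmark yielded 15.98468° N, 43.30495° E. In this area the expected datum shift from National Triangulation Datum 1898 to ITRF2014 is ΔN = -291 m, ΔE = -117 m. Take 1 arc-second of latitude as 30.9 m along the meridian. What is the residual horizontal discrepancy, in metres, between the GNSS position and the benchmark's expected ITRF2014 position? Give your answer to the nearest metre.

Observed coordinate differences: Δφ = -0.00245°, Δλ = -0.00100°.
Converting to metres (1° lat = 111240 m, cos φ = 0.961324): observed ΔN = -272.5 m, observed ΔE = -106.9 m.
Subtracting the expected shift leaves a residual of -272.5 − (-291) = 18.5 m north and -106.9 − (-117) = 10.1 m east.
Residual distance = √(18.5² + 10.1²) = 21.0 m.

21 m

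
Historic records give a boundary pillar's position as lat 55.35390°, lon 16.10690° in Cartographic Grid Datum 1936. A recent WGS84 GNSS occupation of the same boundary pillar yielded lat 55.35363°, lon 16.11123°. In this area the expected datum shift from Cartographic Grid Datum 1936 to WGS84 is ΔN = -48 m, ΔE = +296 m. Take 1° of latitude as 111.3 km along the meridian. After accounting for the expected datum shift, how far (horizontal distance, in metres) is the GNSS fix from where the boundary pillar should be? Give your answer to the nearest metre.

28 m

Observed coordinate differences: Δφ = -0.00027°, Δλ = +0.00433°.
Converting to metres (1° lat = 111300 m, cos φ = 0.568506): observed ΔN = -30.1 m, observed ΔE = 274.0 m.
Subtracting the expected shift leaves a residual of -30.1 − (-48) = 17.9 m north and 274.0 − (296) = -22.0 m east.
Residual distance = √(17.9² + (-22.0)²) = 28.4 m.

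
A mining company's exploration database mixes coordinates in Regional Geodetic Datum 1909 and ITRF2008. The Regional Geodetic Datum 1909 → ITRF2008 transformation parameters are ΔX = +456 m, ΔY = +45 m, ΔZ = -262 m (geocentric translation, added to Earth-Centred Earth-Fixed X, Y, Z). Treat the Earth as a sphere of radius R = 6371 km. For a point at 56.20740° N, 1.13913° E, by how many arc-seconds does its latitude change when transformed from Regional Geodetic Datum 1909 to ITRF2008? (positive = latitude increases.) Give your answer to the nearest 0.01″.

sin φ = 0.831056, cos φ = 0.556188, sin λ = 0.019880, cos λ = 0.999802.
North component: ΔN = −sin φ cos λ·ΔX − sin φ sin λ·ΔY + cos φ·ΔZ = −(0.831056)(0.999802)(456) − (0.831056)(0.019880)(45) + (0.556188)(-262) = -525.35 m.
1° of latitude spans πR/180 = 111195 m, so Δφ = -525.35 / 111195 × 3600 = -17.009″.

Δφ = -17.01″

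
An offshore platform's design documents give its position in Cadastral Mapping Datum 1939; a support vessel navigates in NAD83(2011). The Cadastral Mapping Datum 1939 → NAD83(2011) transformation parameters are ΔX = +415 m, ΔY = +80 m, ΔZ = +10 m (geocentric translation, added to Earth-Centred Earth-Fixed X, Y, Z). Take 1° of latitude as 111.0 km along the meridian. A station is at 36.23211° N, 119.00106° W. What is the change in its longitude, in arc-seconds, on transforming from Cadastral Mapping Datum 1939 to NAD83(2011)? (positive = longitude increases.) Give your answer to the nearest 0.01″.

sin φ = 0.591058, cos φ = 0.806629, sin λ = -0.874611, cos λ = -0.484826.
East component: ΔE = −sin λ·ΔX + cos λ·ΔY = −(-0.874611)(415) + (-0.484826)(80) = 324.18 m.
1° of latitude spans 111000 m; at latitude φ, 1° of longitude spans that × cos φ = 89535.8 m, so Δλ = 324.18 / 89535.8 × 3600 = 13.034″.

Δλ = 13.03″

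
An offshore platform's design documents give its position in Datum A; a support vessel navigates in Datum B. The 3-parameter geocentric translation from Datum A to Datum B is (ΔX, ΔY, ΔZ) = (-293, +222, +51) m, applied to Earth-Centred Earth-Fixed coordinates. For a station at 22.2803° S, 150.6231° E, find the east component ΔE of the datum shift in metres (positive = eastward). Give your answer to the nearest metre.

ΔE = -50 m

The local east axis at (φ, λ) is (−sin λ, cos λ, 0), so ΔE = −sin(150.6231°)·(-293) + cos(150.6231°)·222 = -49.72 m.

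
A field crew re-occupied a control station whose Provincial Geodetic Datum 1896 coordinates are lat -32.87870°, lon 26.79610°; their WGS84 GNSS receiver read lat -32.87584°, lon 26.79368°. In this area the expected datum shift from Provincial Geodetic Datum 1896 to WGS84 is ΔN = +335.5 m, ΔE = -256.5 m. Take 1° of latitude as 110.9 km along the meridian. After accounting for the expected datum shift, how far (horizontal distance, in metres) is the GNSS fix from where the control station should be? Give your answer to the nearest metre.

36 m

Observed coordinate differences: Δφ = +0.00286°, Δλ = -0.00242°.
Converting to metres (1° lat = 110900 m, cos φ = 0.839822): observed ΔN = 317.2 m, observed ΔE = -225.4 m.
Subtracting the expected shift leaves a residual of 317.2 − (335.5) = -18.3 m north and -225.4 − (-256.5) = 31.1 m east.
Residual distance = √((-18.3)² + 31.1²) = 36.1 m.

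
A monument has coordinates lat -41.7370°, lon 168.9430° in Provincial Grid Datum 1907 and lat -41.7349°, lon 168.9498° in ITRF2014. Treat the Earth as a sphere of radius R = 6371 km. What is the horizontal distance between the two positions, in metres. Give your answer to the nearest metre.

Δφ = -41.7349° − -41.7370° = +0.0021°; Δλ = 168.9498° − 168.9430° = +0.0068°.
1° along a meridian = πR/180 = 111195 m.
ΔN = Δφ × 111195 = 233.5 m; ΔE = Δλ × 111195 × cos(-41.7370°) = +0.0068 × 111195 × 0.746208 = 564.2 m.
Distance = √(ΔE² + ΔN²) = √(564.2² + 233.5²) = 610.6 m.

611 m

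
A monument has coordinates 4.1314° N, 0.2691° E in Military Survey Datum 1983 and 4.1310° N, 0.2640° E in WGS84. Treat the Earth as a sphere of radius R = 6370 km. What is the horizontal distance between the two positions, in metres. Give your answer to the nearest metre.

567 m

Δφ = 4.1310° − 4.1314° = -0.0004°; Δλ = 0.2640° − 0.2691° = -0.0051°.
1° along a meridian = πR/180 = 111177 m.
ΔN = Δφ × 111177 = -44.5 m; ΔE = Δλ × 111177 × cos(4.1314°) = -0.0051 × 111177 × 0.997401 = -565.5 m.
Distance = √(ΔE² + ΔN²) = √((-565.5)² + (-44.5)²) = 567.3 m.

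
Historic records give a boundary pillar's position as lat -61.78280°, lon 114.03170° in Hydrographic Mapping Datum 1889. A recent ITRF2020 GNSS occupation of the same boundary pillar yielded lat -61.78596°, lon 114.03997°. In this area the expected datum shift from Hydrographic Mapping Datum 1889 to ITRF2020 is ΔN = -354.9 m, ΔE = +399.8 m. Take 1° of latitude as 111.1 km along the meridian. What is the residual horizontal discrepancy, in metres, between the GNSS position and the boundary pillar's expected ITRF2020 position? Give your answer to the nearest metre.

35 m

Observed coordinate differences: Δφ = -0.00316°, Δλ = +0.00827°.
Converting to metres (1° lat = 111100 m, cos φ = 0.472815): observed ΔN = -351.1 m, observed ΔE = 434.4 m.
Subtracting the expected shift leaves a residual of -351.1 − (-354.9) = 3.8 m north and 434.4 − (399.8) = 34.6 m east.
Residual distance = √(3.8² + 34.6²) = 34.8 m.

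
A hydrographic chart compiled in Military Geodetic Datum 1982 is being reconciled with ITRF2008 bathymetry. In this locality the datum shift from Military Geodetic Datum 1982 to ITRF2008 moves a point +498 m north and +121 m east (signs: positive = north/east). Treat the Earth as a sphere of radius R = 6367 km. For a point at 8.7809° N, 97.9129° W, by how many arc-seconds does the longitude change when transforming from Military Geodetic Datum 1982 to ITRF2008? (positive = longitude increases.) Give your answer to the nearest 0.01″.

At latitude 8.7809°, cos φ = 0.988279.
One radian of longitude at latitude φ spans R cos φ, so Δλ = ΔE / (R cos φ) = 121.0 / (6367000 × 0.988279) = 1.9230e-05 rad = 3.966″.

Δλ = 3.97″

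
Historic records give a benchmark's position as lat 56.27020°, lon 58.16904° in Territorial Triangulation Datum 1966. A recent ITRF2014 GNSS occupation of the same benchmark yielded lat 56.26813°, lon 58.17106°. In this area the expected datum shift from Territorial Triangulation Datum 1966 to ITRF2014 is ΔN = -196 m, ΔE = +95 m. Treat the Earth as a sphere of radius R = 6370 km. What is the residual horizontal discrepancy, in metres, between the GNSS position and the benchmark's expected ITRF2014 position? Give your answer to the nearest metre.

Observed coordinate differences: Δφ = -0.00207°, Δλ = +0.00202°.
Converting to metres (1° lat = 111177 m, cos φ = 0.555277): observed ΔN = -230.1 m, observed ΔE = 124.7 m.
Subtracting the expected shift leaves a residual of -230.1 − (-196) = -34.1 m north and 124.7 − (95) = 29.7 m east.
Residual distance = √((-34.1)² + 29.7²) = 45.3 m.

45 m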